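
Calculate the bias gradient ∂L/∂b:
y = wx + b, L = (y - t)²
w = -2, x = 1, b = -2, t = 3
∂L/∂b = -14

y = wx + b = (-2)(1) + -2 = -4
∂L/∂y = 2(y - t) = 2(-4 - 3) = -14
∂y/∂b = 1
∂L/∂b = ∂L/∂y · ∂y/∂b = -14 × 1 = -14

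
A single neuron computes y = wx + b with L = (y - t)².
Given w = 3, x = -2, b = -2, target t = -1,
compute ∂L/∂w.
∂L/∂w = 28

y = wx + b = (3)(-2) + -2 = -8
∂L/∂y = 2(y - t) = 2(-8 - -1) = -14
∂y/∂w = x = -2
∂L/∂w = ∂L/∂y · ∂y/∂w = -14 × -2 = 28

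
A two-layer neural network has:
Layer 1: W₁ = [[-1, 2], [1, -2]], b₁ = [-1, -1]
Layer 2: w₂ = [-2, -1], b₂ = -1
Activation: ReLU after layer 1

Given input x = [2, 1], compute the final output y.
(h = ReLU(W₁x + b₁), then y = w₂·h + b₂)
y = -1

Layer 1 pre-activation: z₁ = [-1, -1]
After ReLU: h = [0, 0]
Layer 2 output: y = -2×0 + -1×0 + -1 = -1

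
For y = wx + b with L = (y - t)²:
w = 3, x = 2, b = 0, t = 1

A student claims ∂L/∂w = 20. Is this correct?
Correct

y = (3)(2) + 0 = 6
∂L/∂y = 2(y - t) = 2(6 - 1) = 10
∂y/∂w = x = 2
∂L/∂w = 10 × 2 = 20

Claimed value: 20
Correct: The correct gradient is 20.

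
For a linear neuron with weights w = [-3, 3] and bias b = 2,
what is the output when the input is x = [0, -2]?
y = -4

y = (-3)(0) + (3)(-2) + 2 = -4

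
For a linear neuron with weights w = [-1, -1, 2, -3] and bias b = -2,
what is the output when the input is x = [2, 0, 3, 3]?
y = -7

y = (-1)(2) + (-1)(0) + (2)(3) + (-3)(3) + -2 = -7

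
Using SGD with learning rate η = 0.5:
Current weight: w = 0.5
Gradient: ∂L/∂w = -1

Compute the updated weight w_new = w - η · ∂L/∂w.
w_new = 1

w_new = w - η·∂L/∂w = 0.5 - 0.5×(-1) = 0.5 - (-0.5) = 1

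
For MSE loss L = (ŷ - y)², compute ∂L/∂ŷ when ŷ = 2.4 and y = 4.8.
∂L/∂ŷ = -4.8

∂L/∂ŷ = 2(ŷ - y) = 2(2.4 - 4.8) = 2(-2.4) = -4.8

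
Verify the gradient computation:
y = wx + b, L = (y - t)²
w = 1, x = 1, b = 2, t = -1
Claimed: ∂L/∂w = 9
Incorrect

y = (1)(1) + 2 = 3
∂L/∂y = 2(y - t) = 2(3 - -1) = 8
∂y/∂w = x = 1
∂L/∂w = 8 × 1 = 8

Claimed value: 9
Incorrect: The correct gradient is 8.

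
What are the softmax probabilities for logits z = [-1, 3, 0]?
p = [0.0171, 0.9362, 0.0466]

exp(z) = [0.3679, 20.09, 1]
Sum = 21.45
p = [0.0171, 0.9362, 0.0466]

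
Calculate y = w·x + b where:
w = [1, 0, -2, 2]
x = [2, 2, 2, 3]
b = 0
y = 4

y = (1)(2) + (0)(2) + (-2)(2) + (2)(3) + 0 = 4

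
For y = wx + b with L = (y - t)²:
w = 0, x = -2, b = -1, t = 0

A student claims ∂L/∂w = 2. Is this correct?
Incorrect

y = (0)(-2) + -1 = -1
∂L/∂y = 2(y - t) = 2(-1 - 0) = -2
∂y/∂w = x = -2
∂L/∂w = -2 × -2 = 4

Claimed value: 2
Incorrect: The correct gradient is 4.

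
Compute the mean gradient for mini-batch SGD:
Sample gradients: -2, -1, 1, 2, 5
Average gradient = 1

Average = (1/5)(-2 + -1 + 1 + 2 + 5) = 5/5 = 1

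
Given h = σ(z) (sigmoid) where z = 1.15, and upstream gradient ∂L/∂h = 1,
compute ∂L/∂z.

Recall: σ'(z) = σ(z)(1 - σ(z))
∂L/∂z = 0.1827

σ(1.15) = 0.7595
σ'(1.15) = σ(1.15)(1 - σ(1.15)) = 0.7595 × 0.2405 = 0.1827
∂L/∂z = ∂L/∂h · σ'(z) = 1 × 0.1827 = 0.1827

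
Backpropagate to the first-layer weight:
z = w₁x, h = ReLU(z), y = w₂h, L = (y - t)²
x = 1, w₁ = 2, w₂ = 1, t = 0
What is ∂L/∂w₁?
∂L/∂w₁ = 4

Forward pass:
z = w₁x = 2×1 = 2
h = ReLU(2) = 2
y = w₂h = 1×2 = 2

Backward pass:
∂L/∂y = 2(y - t) = 2(2 - 0) = 4
∂y/∂h = w₂ = 1
∂h/∂z = 1 (ReLU derivative)
∂z/∂w₁ = x = 1

∂L/∂w₁ = 4 × 1 × 1 × 1 = 4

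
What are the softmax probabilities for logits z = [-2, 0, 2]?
p = [0.0159, 0.1173, 0.8668]

exp(z) = [0.1353, 1, 7.389]
Sum = 8.524
p = [0.0159, 0.1173, 0.8668]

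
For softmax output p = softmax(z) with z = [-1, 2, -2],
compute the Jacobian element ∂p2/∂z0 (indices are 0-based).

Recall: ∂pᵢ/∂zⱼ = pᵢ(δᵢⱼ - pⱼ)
∂p2/∂z0 = -0.0007993

p = softmax(z) = [0.04661, 0.9362, 0.01715]
p2 = 0.01715, p0 = 0.04661

∂p2/∂z0 = -p2 × p0 = -0.01715 × 0.04661 = -0.0007993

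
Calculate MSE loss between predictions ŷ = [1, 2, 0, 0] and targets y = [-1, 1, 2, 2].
MSE = 3.25

MSE = (1/4)((1--1)² + (2-1)² + (0-2)² + (0-2)²) = (1/4)(4 + 1 + 4 + 4) = 3.25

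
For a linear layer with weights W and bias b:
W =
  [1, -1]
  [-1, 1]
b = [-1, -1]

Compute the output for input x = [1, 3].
y = [-3, 1]

Wx = [1×1 + -1×3, -1×1 + 1×3]
   = [-2, 2]
y = Wx + b = [-2 + -1, 2 + -1] = [-3, 1]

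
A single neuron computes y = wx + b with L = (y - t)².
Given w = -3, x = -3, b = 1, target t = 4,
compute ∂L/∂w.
∂L/∂w = -36

y = wx + b = (-3)(-3) + 1 = 10
∂L/∂y = 2(y - t) = 2(10 - 4) = 12
∂y/∂w = x = -3
∂L/∂w = ∂L/∂y · ∂y/∂w = 12 × -3 = -36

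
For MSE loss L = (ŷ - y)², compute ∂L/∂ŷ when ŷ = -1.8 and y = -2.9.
∂L/∂ŷ = 2.2

∂L/∂ŷ = 2(ŷ - y) = 2(-1.8 - -2.9) = 2(1.1) = 2.2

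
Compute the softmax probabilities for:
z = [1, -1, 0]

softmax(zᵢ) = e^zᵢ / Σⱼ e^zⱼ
p = [0.6652, 0.09, 0.2447]

exp(z) = [2.718, 0.3679, 1]
Sum = 4.086
p = [0.6652, 0.09, 0.2447]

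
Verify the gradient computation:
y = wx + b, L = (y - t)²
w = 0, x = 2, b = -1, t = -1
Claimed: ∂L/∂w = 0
Correct

y = (0)(2) + -1 = -1
∂L/∂y = 2(y - t) = 2(-1 - -1) = 0
∂y/∂w = x = 2
∂L/∂w = 0 × 2 = 0

Claimed value: 0
Correct: The correct gradient is 0.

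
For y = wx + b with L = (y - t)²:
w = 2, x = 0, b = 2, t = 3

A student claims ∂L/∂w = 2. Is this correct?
Incorrect

y = (2)(0) + 2 = 2
∂L/∂y = 2(y - t) = 2(2 - 3) = -2
∂y/∂w = x = 0
∂L/∂w = -2 × 0 = 0

Claimed value: 2
Incorrect: The correct gradient is 0.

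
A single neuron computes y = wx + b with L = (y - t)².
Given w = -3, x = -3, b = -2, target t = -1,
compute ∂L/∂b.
∂L/∂b = 16

y = wx + b = (-3)(-3) + -2 = 7
∂L/∂y = 2(y - t) = 2(7 - -1) = 16
∂y/∂b = 1
∂L/∂b = ∂L/∂y · ∂y/∂b = 16 × 1 = 16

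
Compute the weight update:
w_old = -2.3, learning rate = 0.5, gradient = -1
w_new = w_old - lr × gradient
w_new = -1.8

w_new = w - η·∂L/∂w = -2.3 - 0.5×(-1) = -2.3 - (-0.5) = -1.8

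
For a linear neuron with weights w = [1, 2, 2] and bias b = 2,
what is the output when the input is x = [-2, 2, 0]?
y = 4

y = (1)(-2) + (2)(2) + (2)(0) + 2 = 4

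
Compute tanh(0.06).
0.05993

tanh(0.06) = (e^(0.06) - e^(-0.06))/(e^(0.06) + e^(-0.06)) = 0.05993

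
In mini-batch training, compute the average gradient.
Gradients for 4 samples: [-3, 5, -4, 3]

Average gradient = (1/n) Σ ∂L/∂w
Average gradient = 0.25

Average = (1/4)(-3 + 5 + -4 + 3) = 1/4 = 0.25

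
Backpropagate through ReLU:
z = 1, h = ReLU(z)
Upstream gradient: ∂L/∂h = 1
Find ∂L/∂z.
∂L/∂z = 1

h = ReLU(1) = 1
Since z > 0: ∂h/∂z = 1
∂L/∂z = ∂L/∂h · ∂h/∂z = 1 × 1 = 1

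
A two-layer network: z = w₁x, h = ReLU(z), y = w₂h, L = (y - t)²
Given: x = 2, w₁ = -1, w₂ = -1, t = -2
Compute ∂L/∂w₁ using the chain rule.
∂L/∂w₁ = 0

Forward pass:
z = w₁x = -1×2 = -2
h = ReLU(-2) = 0
y = w₂h = -1×0 = 0

Backward pass:
∂L/∂y = 2(y - t) = 2(0 - -2) = 4
∂y/∂h = w₂ = -1
∂h/∂z = 0 (ReLU derivative)
∂z/∂w₁ = x = 2

∂L/∂w₁ = 4 × -1 × 0 × 2 = 0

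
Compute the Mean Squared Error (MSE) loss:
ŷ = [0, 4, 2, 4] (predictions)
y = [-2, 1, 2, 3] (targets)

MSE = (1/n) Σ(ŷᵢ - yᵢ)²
MSE = 3.5

MSE = (1/4)((0--2)² + (4-1)² + (2-2)² + (4-3)²) = (1/4)(4 + 9 + 0 + 1) = 3.5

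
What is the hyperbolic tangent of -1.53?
-0.9104

tanh(-1.53) = (e^(-1.53) - e^(1.53))/(e^(-1.53) + e^(1.53)) = -0.9104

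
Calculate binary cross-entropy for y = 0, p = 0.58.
L = 0.8675

L = -0·log(0.58) - 1·log(0.42) = -log(0.42) = 0.8675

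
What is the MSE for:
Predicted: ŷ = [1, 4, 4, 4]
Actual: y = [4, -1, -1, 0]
MSE = 18.75

MSE = (1/4)((1-4)² + (4--1)² + (4--1)² + (4-0)²) = (1/4)(9 + 25 + 25 + 16) = 18.75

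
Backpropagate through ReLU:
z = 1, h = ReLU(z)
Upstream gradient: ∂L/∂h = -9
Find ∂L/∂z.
∂L/∂z = -9

h = ReLU(1) = 1
Since z > 0: ∂h/∂z = 1
∂L/∂z = ∂L/∂h · ∂h/∂z = -9 × 1 = -9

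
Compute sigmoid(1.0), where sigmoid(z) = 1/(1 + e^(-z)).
0.7311

sigmoid(1.0) = 1/(1 + e^(-1.0)) = 1/(1 + 0.3679) = 0.7311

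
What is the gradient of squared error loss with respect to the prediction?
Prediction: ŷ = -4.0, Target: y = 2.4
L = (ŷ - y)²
∂L/∂ŷ = -12.8

∂L/∂ŷ = 2(ŷ - y) = 2(-4.0 - 2.4) = 2(-6.4) = -12.8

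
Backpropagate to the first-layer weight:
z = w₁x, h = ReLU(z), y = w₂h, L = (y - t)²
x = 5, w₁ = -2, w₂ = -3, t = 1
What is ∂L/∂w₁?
∂L/∂w₁ = 0

Forward pass:
z = w₁x = -2×5 = -10
h = ReLU(-10) = 0
y = w₂h = -3×0 = 0

Backward pass:
∂L/∂y = 2(y - t) = 2(0 - 1) = -2
∂y/∂h = w₂ = -3
∂h/∂z = 0 (ReLU derivative)
∂z/∂w₁ = x = 5

∂L/∂w₁ = -2 × -3 × 0 × 5 = 0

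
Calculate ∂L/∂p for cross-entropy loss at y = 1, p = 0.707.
∂L/∂p = -1.414

∂L/∂p = -y/p + (1-y)/(1-p) = -1/0.707 + 0 = -1.414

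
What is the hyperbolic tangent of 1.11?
0.8041

tanh(1.11) = (e^(1.11) - e^(-1.11))/(e^(1.11) + e^(-1.11)) = 0.8041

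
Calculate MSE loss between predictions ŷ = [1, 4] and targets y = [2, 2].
MSE = 2.5

MSE = (1/2)((1-2)² + (4-2)²) = (1/2)(1 + 4) = 2.5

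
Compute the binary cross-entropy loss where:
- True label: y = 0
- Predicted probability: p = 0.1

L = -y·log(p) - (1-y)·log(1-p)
L = 0.1054

L = -0·log(0.1) - 1·log(0.9) = -log(0.9) = 0.1054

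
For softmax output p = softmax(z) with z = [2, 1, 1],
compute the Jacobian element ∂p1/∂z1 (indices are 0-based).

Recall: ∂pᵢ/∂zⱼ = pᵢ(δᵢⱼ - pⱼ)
∂p1/∂z1 = 0.167

p = softmax(z) = [0.5761, 0.2119, 0.2119]
p1 = 0.2119

∂p1/∂z1 = p1(1 - p1) = 0.2119 × (1 - 0.2119) = 0.167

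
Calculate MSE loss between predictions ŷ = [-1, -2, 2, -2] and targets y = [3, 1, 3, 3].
MSE = 12.75

MSE = (1/4)((-1-3)² + (-2-1)² + (2-3)² + (-2-3)²) = (1/4)(16 + 9 + 1 + 25) = 12.75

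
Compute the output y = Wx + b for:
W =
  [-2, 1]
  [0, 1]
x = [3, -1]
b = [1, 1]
y = [-6, 0]

Wx = [-2×3 + 1×-1, 0×3 + 1×-1]
   = [-7, -1]
y = Wx + b = [-7 + 1, -1 + 1] = [-6, 0]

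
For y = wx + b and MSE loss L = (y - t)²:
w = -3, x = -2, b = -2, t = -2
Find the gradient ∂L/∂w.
∂L/∂w = -24

y = wx + b = (-3)(-2) + -2 = 4
∂L/∂y = 2(y - t) = 2(4 - -2) = 12
∂y/∂w = x = -2
∂L/∂w = ∂L/∂y · ∂y/∂w = 12 × -2 = -24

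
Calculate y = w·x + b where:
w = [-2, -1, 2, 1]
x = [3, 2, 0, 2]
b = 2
y = -4

y = (-2)(3) + (-1)(2) + (2)(0) + (1)(2) + 2 = -4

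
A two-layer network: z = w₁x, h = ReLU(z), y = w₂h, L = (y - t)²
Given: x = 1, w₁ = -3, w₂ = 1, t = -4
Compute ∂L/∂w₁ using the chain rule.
∂L/∂w₁ = 0

Forward pass:
z = w₁x = -3×1 = -3
h = ReLU(-3) = 0
y = w₂h = 1×0 = 0

Backward pass:
∂L/∂y = 2(y - t) = 2(0 - -4) = 8
∂y/∂h = w₂ = 1
∂h/∂z = 0 (ReLU derivative)
∂z/∂w₁ = x = 1

∂L/∂w₁ = 8 × 1 × 0 × 1 = 0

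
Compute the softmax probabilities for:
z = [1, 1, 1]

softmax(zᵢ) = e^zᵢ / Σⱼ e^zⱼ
p = [0.3333, 0.3333, 0.3333]

exp(z) = [2.718, 2.718, 2.718]
Sum = 8.155
p = [0.3333, 0.3333, 0.3333]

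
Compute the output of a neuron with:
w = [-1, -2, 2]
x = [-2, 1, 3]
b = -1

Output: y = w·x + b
y = 5

y = (-1)(-2) + (-2)(1) + (2)(3) + -1 = 5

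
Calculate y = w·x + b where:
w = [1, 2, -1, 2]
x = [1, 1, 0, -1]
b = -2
y = -1

y = (1)(1) + (2)(1) + (-1)(0) + (2)(-1) + -2 = -1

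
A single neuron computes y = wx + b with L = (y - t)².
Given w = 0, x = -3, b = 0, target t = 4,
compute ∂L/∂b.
∂L/∂b = -8

y = wx + b = (0)(-3) + 0 = 0
∂L/∂y = 2(y - t) = 2(0 - 4) = -8
∂y/∂b = 1
∂L/∂b = ∂L/∂y · ∂y/∂b = -8 × 1 = -8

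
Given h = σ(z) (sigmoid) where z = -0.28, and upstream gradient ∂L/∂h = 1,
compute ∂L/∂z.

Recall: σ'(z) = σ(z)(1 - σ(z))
∂L/∂z = 0.2452

σ(-0.28) = 0.4305
σ'(-0.28) = σ(-0.28)(1 - σ(-0.28)) = 0.4305 × 0.5695 = 0.2452
∂L/∂z = ∂L/∂h · σ'(z) = 1 × 0.2452 = 0.2452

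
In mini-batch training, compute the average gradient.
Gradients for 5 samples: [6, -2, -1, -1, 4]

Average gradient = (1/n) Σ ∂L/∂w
Average gradient = 1.2

Average = (1/5)(6 + -2 + -1 + -1 + 4) = 6/5 = 1.2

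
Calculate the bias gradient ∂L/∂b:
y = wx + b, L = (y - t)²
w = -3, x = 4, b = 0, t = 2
∂L/∂b = -28

y = wx + b = (-3)(4) + 0 = -12
∂L/∂y = 2(y - t) = 2(-12 - 2) = -28
∂y/∂b = 1
∂L/∂b = ∂L/∂y · ∂y/∂b = -28 × 1 = -28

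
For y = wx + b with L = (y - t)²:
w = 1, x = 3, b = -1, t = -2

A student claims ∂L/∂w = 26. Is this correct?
Incorrect

y = (1)(3) + -1 = 2
∂L/∂y = 2(y - t) = 2(2 - -2) = 8
∂y/∂w = x = 3
∂L/∂w = 8 × 3 = 24

Claimed value: 26
Incorrect: The correct gradient is 24.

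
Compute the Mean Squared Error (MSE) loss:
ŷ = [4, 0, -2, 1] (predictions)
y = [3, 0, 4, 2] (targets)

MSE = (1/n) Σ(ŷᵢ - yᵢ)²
MSE = 9.5

MSE = (1/4)((4-3)² + (0-0)² + (-2-4)² + (1-2)²) = (1/4)(1 + 0 + 36 + 1) = 9.5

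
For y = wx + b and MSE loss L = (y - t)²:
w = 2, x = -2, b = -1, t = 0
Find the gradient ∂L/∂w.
∂L/∂w = 20

y = wx + b = (2)(-2) + -1 = -5
∂L/∂y = 2(y - t) = 2(-5 - 0) = -10
∂y/∂w = x = -2
∂L/∂w = ∂L/∂y · ∂y/∂w = -10 × -2 = 20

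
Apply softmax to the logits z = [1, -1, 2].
p = [0.2595, 0.0351, 0.7054]

exp(z) = [2.718, 0.3679, 7.389]
Sum = 10.48
p = [0.2595, 0.0351, 0.7054]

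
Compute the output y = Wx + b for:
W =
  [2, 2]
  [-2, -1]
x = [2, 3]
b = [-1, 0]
y = [9, -7]

Wx = [2×2 + 2×3, -2×2 + -1×3]
   = [10, -7]
y = Wx + b = [10 + -1, -7 + 0] = [9, -7]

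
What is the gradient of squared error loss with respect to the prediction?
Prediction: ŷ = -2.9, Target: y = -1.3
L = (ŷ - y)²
∂L/∂ŷ = -3.2

∂L/∂ŷ = 2(ŷ - y) = 2(-2.9 - -1.3) = 2(-1.6) = -3.2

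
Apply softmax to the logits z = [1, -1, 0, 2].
p = [0.2369, 0.0321, 0.0871, 0.6439]

exp(z) = [2.718, 0.3679, 1, 7.389]
Sum = 11.48
p = [0.2369, 0.0321, 0.0871, 0.6439]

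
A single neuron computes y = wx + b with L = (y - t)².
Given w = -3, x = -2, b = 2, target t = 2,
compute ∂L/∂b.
∂L/∂b = 12

y = wx + b = (-3)(-2) + 2 = 8
∂L/∂y = 2(y - t) = 2(8 - 2) = 12
∂y/∂b = 1
∂L/∂b = ∂L/∂y · ∂y/∂b = 12 × 1 = 12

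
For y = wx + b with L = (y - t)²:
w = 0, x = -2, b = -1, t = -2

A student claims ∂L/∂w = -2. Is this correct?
Incorrect

y = (0)(-2) + -1 = -1
∂L/∂y = 2(y - t) = 2(-1 - -2) = 2
∂y/∂w = x = -2
∂L/∂w = 2 × -2 = -4

Claimed value: -2
Incorrect: The correct gradient is -4.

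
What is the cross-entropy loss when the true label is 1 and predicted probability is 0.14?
L = 1.966

L = -1·log(0.14) - 0·log(0.86) = -log(0.14) = 1.966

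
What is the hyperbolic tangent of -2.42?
-0.9843

tanh(-2.42) = (e^(-2.42) - e^(2.42))/(e^(-2.42) + e^(2.42)) = -0.9843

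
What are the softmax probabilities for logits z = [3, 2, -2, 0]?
p = [0.702, 0.2583, 0.0047, 0.035]

exp(z) = [20.09, 7.389, 0.1353, 1]
Sum = 28.61
p = [0.702, 0.2583, 0.0047, 0.035]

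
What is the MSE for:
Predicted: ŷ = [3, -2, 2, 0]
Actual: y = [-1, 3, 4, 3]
MSE = 13.5

MSE = (1/4)((3--1)² + (-2-3)² + (2-4)² + (0-3)²) = (1/4)(16 + 25 + 4 + 9) = 13.5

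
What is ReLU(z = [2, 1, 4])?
h = [2, 1, 4]

ReLU applied element-wise: max(0,2)=2, max(0,1)=1, max(0,4)=4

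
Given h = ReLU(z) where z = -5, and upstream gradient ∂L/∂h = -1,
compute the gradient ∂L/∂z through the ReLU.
∂L/∂z = 0

h = ReLU(-5) = 0
Since z < 0: ∂h/∂z = 0
∂L/∂z = ∂L/∂h · ∂h/∂z = -1 × 0 = 0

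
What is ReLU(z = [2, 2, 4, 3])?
h = [2, 2, 4, 3]

ReLU applied element-wise: max(0,2)=2, max(0,2)=2, max(0,4)=4, max(0,3)=3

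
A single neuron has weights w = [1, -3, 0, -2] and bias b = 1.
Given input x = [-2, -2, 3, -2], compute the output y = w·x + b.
y = 9

y = (1)(-2) + (-3)(-2) + (0)(3) + (-2)(-2) + 1 = 9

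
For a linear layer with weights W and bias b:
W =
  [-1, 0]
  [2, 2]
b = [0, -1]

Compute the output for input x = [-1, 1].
y = [1, -1]

Wx = [-1×-1 + 0×1, 2×-1 + 2×1]
   = [1, 0]
y = Wx + b = [1 + 0, 0 + -1] = [1, -1]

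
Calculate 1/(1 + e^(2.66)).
0.06538

sigmoid(-2.66) = 1/(1 + e^(2.66)) = 1/(1 + 14.3) = 0.06538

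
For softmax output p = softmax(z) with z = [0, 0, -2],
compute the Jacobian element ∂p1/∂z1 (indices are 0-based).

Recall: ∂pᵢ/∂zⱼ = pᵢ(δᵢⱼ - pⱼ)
∂p1/∂z1 = 0.249

p = softmax(z) = [0.4683, 0.4683, 0.06338]
p1 = 0.4683

∂p1/∂z1 = p1(1 - p1) = 0.4683 × (1 - 0.4683) = 0.249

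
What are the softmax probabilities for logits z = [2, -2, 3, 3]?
p = [0.1549, 0.0028, 0.4211, 0.4211]

exp(z) = [7.389, 0.1353, 20.09, 20.09]
Sum = 47.7
p = [0.1549, 0.0028, 0.4211, 0.4211]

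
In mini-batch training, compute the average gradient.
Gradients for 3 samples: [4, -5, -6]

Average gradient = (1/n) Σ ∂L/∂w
Average gradient = -2.333

Average = (1/3)(4 + -5 + -6) = -7/3 = -2.333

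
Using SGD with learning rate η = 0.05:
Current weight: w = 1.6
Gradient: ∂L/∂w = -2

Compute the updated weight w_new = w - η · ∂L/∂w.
w_new = 1.7

w_new = w - η·∂L/∂w = 1.6 - 0.05×(-2) = 1.6 - (-0.1) = 1.7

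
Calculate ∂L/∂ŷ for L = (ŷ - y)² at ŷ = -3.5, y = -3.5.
∂L/∂ŷ = 0.0

∂L/∂ŷ = 2(ŷ - y) = 2(-3.5 - -3.5) = 2(0.0) = 0.0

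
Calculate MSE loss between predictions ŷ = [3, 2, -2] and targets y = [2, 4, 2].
MSE = 7

MSE = (1/3)((3-2)² + (2-4)² + (-2-2)²) = (1/3)(1 + 4 + 16) = 7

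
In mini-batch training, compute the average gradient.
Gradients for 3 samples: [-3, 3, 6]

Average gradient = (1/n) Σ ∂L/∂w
Average gradient = 2

Average = (1/3)(-3 + 3 + 6) = 6/3 = 2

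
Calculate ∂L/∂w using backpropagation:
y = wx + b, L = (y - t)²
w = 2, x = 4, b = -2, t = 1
∂L/∂w = 40

y = wx + b = (2)(4) + -2 = 6
∂L/∂y = 2(y - t) = 2(6 - 1) = 10
∂y/∂w = x = 4
∂L/∂w = ∂L/∂y · ∂y/∂w = 10 × 4 = 40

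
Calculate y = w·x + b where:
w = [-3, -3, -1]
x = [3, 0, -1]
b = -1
y = -9

y = (-3)(3) + (-3)(0) + (-1)(-1) + -1 = -9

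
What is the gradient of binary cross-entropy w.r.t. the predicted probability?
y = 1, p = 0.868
∂L/∂p = -1.152

∂L/∂p = -y/p + (1-y)/(1-p) = -1/0.868 + 0 = -1.152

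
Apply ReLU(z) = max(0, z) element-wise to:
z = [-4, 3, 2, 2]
h = [0, 3, 2, 2]

ReLU applied element-wise: max(0,-4)=0, max(0,3)=3, max(0,2)=2, max(0,2)=2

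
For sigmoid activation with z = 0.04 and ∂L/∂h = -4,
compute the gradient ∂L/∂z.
∂L/∂z = -0.9996

σ(0.04) = 0.51
σ'(0.04) = σ(0.04)(1 - σ(0.04)) = 0.51 × 0.49 = 0.2499
∂L/∂z = ∂L/∂h · σ'(z) = -4 × 0.2499 = -0.9996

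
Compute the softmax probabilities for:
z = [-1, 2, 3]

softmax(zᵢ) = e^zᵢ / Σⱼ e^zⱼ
p = [0.0132, 0.2654, 0.7214]

exp(z) = [0.3679, 7.389, 20.09]
Sum = 27.84
p = [0.0132, 0.2654, 0.7214]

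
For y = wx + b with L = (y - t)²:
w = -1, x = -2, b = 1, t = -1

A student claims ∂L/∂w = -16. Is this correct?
Correct

y = (-1)(-2) + 1 = 3
∂L/∂y = 2(y - t) = 2(3 - -1) = 8
∂y/∂w = x = -2
∂L/∂w = 8 × -2 = -16

Claimed value: -16
Correct: The correct gradient is -16.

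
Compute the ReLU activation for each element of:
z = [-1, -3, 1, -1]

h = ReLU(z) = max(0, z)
h = [0, 0, 1, 0]

ReLU applied element-wise: max(0,-1)=0, max(0,-3)=0, max(0,1)=1, max(0,-1)=0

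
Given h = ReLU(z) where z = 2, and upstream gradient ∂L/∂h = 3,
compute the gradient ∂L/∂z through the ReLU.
∂L/∂z = 3

h = ReLU(2) = 2
Since z > 0: ∂h/∂z = 1
∂L/∂z = ∂L/∂h · ∂h/∂z = 3 × 1 = 3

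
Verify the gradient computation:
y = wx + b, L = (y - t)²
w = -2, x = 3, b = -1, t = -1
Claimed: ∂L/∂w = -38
Incorrect

y = (-2)(3) + -1 = -7
∂L/∂y = 2(y - t) = 2(-7 - -1) = -12
∂y/∂w = x = 3
∂L/∂w = -12 × 3 = -36

Claimed value: -38
Incorrect: The correct gradient is -36.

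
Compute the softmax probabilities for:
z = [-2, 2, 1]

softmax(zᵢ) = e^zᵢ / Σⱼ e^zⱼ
p = [0.0132, 0.7214, 0.2654]

exp(z) = [0.1353, 7.389, 2.718]
Sum = 10.24
p = [0.0132, 0.7214, 0.2654]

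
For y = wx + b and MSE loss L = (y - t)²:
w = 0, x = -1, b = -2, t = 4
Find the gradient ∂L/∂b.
∂L/∂b = -12

y = wx + b = (0)(-1) + -2 = -2
∂L/∂y = 2(y - t) = 2(-2 - 4) = -12
∂y/∂b = 1
∂L/∂b = ∂L/∂y · ∂y/∂b = -12 × 1 = -12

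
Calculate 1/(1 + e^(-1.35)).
0.7941

sigmoid(1.35) = 1/(1 + e^(-1.35)) = 1/(1 + 0.2592) = 0.7941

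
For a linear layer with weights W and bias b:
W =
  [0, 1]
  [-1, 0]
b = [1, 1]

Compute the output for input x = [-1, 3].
y = [4, 2]

Wx = [0×-1 + 1×3, -1×-1 + 0×3]
   = [3, 1]
y = Wx + b = [3 + 1, 1 + 1] = [4, 2]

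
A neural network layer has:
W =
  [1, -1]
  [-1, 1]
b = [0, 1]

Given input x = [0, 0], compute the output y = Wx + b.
y = [0, 1]

Wx = [1×0 + -1×0, -1×0 + 1×0]
   = [0, 0]
y = Wx + b = [0 + 0, 0 + 1] = [0, 1]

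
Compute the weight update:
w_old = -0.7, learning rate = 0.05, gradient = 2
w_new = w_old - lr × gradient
w_new = -0.8

w_new = w - η·∂L/∂w = -0.7 - 0.05×(2) = -0.7 - (0.1) = -0.8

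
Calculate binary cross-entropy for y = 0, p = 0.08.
L = 0.08338

L = -0·log(0.08) - 1·log(0.92) = -log(0.92) = 0.08338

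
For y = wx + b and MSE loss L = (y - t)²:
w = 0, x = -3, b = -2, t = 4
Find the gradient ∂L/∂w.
∂L/∂w = 36

y = wx + b = (0)(-3) + -2 = -2
∂L/∂y = 2(y - t) = 2(-2 - 4) = -12
∂y/∂w = x = -3
∂L/∂w = ∂L/∂y · ∂y/∂w = -12 × -3 = 36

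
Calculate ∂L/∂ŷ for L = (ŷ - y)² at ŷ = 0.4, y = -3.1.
∂L/∂ŷ = 7.0

∂L/∂ŷ = 2(ŷ - y) = 2(0.4 - -3.1) = 2(3.5) = 7.0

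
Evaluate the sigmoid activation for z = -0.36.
0.411

sigmoid(-0.36) = 1/(1 + e^(0.36)) = 1/(1 + 1.433) = 0.411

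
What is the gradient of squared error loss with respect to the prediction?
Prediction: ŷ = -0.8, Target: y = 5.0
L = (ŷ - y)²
∂L/∂ŷ = -11.6

∂L/∂ŷ = 2(ŷ - y) = 2(-0.8 - 5.0) = 2(-5.8) = -11.6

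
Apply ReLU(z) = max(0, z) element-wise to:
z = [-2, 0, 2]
h = [0, 0, 2]

ReLU applied element-wise: max(0,-2)=0, max(0,0)=0, max(0,2)=2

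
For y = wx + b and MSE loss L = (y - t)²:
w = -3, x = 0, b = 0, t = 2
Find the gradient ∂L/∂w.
∂L/∂w = 0

y = wx + b = (-3)(0) + 0 = 0
∂L/∂y = 2(y - t) = 2(0 - 2) = -4
∂y/∂w = x = 0
∂L/∂w = ∂L/∂y · ∂y/∂w = -4 × 0 = 0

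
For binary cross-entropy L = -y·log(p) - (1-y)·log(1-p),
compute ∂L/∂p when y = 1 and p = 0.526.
∂L/∂p = -1.901

∂L/∂p = -y/p + (1-y)/(1-p) = -1/0.526 + 0 = -1.901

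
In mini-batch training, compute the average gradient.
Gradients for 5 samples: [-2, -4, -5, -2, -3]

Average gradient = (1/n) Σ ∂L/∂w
Average gradient = -3.2

Average = (1/5)(-2 + -4 + -5 + -2 + -3) = -16/5 = -3.2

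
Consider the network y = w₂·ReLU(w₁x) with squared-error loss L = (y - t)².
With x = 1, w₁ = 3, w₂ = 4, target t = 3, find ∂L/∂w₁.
∂L/∂w₁ = 72

Forward pass:
z = w₁x = 3×1 = 3
h = ReLU(3) = 3
y = w₂h = 4×3 = 12

Backward pass:
∂L/∂y = 2(y - t) = 2(12 - 3) = 18
∂y/∂h = w₂ = 4
∂h/∂z = 1 (ReLU derivative)
∂z/∂w₁ = x = 1

∂L/∂w₁ = 18 × 4 × 1 × 1 = 72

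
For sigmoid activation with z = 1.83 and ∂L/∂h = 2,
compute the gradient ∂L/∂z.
∂L/∂z = 0.2383

σ(1.83) = 0.8618
σ'(1.83) = σ(1.83)(1 - σ(1.83)) = 0.8618 × 0.1382 = 0.1191
∂L/∂z = ∂L/∂h · σ'(z) = 2 × 0.1191 = 0.2383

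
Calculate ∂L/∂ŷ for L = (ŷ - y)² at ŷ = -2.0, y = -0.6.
∂L/∂ŷ = -2.8

∂L/∂ŷ = 2(ŷ - y) = 2(-2.0 - -0.6) = 2(-1.4) = -2.8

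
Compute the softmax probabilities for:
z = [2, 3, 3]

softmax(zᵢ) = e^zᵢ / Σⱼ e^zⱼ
p = [0.1554, 0.4223, 0.4223]

exp(z) = [7.389, 20.09, 20.09]
Sum = 47.56
p = [0.1554, 0.4223, 0.4223]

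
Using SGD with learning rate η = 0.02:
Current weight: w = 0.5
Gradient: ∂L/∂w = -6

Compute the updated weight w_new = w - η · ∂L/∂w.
w_new = 0.62

w_new = w - η·∂L/∂w = 0.5 - 0.02×(-6) = 0.5 - (-0.12) = 0.62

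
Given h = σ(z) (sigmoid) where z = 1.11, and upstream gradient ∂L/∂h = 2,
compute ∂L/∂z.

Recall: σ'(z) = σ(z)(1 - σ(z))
∂L/∂z = 0.3729

σ(1.11) = 0.7521
σ'(1.11) = σ(1.11)(1 - σ(1.11)) = 0.7521 × 0.2479 = 0.1864
∂L/∂z = ∂L/∂h · σ'(z) = 2 × 0.1864 = 0.3729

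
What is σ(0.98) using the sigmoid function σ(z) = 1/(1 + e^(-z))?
0.7271

sigmoid(0.98) = 1/(1 + e^(-0.98)) = 1/(1 + 0.3753) = 0.7271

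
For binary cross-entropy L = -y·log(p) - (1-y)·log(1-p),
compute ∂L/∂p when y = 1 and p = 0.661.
∂L/∂p = -1.513

∂L/∂p = -y/p + (1-y)/(1-p) = -1/0.661 + 0 = -1.513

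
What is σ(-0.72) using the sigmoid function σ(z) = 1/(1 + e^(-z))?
0.3274

sigmoid(-0.72) = 1/(1 + e^(0.72)) = 1/(1 + 2.054) = 0.3274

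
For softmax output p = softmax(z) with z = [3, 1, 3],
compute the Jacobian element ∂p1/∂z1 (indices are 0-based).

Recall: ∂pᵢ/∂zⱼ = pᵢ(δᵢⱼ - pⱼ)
∂p1/∂z1 = 0.05936

p = softmax(z) = [0.4683, 0.06338, 0.4683]
p1 = 0.06338

∂p1/∂z1 = p1(1 - p1) = 0.06338 × (1 - 0.06338) = 0.05936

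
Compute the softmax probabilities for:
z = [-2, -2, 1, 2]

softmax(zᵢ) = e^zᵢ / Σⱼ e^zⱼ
p = [0.013, 0.013, 0.2619, 0.712]

exp(z) = [0.1353, 0.1353, 2.718, 7.389]
Sum = 10.38
p = [0.013, 0.013, 0.2619, 0.712]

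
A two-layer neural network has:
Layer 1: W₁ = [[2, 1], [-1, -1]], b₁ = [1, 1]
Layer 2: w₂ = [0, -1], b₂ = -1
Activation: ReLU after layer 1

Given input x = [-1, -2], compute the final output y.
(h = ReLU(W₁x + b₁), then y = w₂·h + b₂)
y = -5

Layer 1 pre-activation: z₁ = [-3, 4]
After ReLU: h = [0, 4]
Layer 2 output: y = 0×0 + -1×4 + -1 = -5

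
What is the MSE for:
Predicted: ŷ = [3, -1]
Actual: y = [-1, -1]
MSE = 8

MSE = (1/2)((3--1)² + (-1--1)²) = (1/2)(16 + 0) = 8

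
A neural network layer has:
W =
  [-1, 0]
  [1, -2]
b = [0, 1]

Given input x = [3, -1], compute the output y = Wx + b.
y = [-3, 6]

Wx = [-1×3 + 0×-1, 1×3 + -2×-1]
   = [-3, 5]
y = Wx + b = [-3 + 0, 5 + 1] = [-3, 6]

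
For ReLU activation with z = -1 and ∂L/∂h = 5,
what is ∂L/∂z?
∂L/∂z = 0

h = ReLU(-1) = 0
Since z < 0: ∂h/∂z = 0
∂L/∂z = ∂L/∂h · ∂h/∂z = 5 × 0 = 0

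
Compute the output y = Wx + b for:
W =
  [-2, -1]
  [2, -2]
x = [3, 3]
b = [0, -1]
y = [-9, -1]

Wx = [-2×3 + -1×3, 2×3 + -2×3]
   = [-9, 0]
y = Wx + b = [-9 + 0, 0 + -1] = [-9, -1]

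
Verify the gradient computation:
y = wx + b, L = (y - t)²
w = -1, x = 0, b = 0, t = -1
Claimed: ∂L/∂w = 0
Correct

y = (-1)(0) + 0 = 0
∂L/∂y = 2(y - t) = 2(0 - -1) = 2
∂y/∂w = x = 0
∂L/∂w = 2 × 0 = 0

Claimed value: 0
Correct: The correct gradient is 0.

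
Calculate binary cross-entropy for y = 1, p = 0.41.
L = 0.8916

L = -1·log(0.41) - 0·log(0.59) = -log(0.41) = 0.8916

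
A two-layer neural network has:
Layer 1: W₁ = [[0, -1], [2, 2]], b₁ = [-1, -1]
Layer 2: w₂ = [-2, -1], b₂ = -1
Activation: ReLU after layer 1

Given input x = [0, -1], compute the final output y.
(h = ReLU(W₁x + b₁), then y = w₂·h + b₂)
y = -1

Layer 1 pre-activation: z₁ = [0, -3]
After ReLU: h = [0, 0]
Layer 2 output: y = -2×0 + -1×0 + -1 = -1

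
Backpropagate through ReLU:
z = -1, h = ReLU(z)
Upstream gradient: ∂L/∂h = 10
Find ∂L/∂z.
∂L/∂z = 0

h = ReLU(-1) = 0
Since z < 0: ∂h/∂z = 0
∂L/∂z = ∂L/∂h · ∂h/∂z = 10 × 0 = 0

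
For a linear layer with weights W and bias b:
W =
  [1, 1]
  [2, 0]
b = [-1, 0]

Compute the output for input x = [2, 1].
y = [2, 4]

Wx = [1×2 + 1×1, 2×2 + 0×1]
   = [3, 4]
y = Wx + b = [3 + -1, 4 + 0] = [2, 4]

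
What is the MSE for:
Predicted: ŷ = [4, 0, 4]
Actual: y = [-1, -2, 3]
MSE = 10

MSE = (1/3)((4--1)² + (0--2)² + (4-3)²) = (1/3)(25 + 4 + 1) = 10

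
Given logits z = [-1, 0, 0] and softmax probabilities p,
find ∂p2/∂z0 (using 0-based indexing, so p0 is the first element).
∂p2/∂z0 = -0.06561

p = softmax(z) = [0.1554, 0.4223, 0.4223]
p2 = 0.4223, p0 = 0.1554

∂p2/∂z0 = -p2 × p0 = -0.4223 × 0.1554 = -0.06561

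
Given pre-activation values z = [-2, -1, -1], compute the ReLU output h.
h = [0, 0, 0]

ReLU applied element-wise: max(0,-2)=0, max(0,-1)=0, max(0,-1)=0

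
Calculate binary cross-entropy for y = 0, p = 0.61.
L = 0.9416

L = -0·log(0.61) - 1·log(0.39) = -log(0.39) = 0.9416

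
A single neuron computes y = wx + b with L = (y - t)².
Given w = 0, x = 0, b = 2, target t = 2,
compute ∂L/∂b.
∂L/∂b = 0

y = wx + b = (0)(0) + 2 = 2
∂L/∂y = 2(y - t) = 2(2 - 2) = 0
∂y/∂b = 1
∂L/∂b = ∂L/∂y · ∂y/∂b = 0 × 1 = 0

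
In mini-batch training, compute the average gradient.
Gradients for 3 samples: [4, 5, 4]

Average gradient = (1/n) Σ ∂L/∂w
Average gradient = 4.333

Average = (1/3)(4 + 5 + 4) = 13/3 = 4.333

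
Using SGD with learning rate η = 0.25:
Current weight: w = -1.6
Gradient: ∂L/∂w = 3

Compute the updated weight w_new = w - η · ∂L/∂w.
w_new = -2.35

w_new = w - η·∂L/∂w = -1.6 - 0.25×(3) = -1.6 - (0.75) = -2.35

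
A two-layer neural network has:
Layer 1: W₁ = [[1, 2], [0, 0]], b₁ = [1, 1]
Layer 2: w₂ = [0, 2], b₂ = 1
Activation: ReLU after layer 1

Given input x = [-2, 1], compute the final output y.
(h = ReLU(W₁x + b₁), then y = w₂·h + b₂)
y = 3

Layer 1 pre-activation: z₁ = [1, 1]
After ReLU: h = [1, 1]
Layer 2 output: y = 0×1 + 2×1 + 1 = 3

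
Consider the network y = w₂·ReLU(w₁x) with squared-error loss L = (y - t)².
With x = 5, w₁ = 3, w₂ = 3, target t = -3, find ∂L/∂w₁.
∂L/∂w₁ = 1440

Forward pass:
z = w₁x = 3×5 = 15
h = ReLU(15) = 15
y = w₂h = 3×15 = 45

Backward pass:
∂L/∂y = 2(y - t) = 2(45 - -3) = 96
∂y/∂h = w₂ = 3
∂h/∂z = 1 (ReLU derivative)
∂z/∂w₁ = x = 5

∂L/∂w₁ = 96 × 3 × 1 × 5 = 1440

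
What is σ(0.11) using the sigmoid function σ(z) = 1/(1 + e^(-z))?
0.5275

sigmoid(0.11) = 1/(1 + e^(-0.11)) = 1/(1 + 0.8958) = 0.5275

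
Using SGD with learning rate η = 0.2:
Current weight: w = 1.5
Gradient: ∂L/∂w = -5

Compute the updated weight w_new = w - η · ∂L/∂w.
w_new = 2.5

w_new = w - η·∂L/∂w = 1.5 - 0.2×(-5) = 1.5 - (-1) = 2.5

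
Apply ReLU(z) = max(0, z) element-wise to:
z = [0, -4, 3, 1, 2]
h = [0, 0, 3, 1, 2]

ReLU applied element-wise: max(0,0)=0, max(0,-4)=0, max(0,3)=3, max(0,1)=1, max(0,2)=2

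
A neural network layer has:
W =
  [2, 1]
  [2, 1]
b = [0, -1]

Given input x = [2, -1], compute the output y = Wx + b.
y = [3, 2]

Wx = [2×2 + 1×-1, 2×2 + 1×-1]
   = [3, 3]
y = Wx + b = [3 + 0, 3 + -1] = [3, 2]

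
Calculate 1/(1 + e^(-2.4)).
0.9168

sigmoid(2.4) = 1/(1 + e^(-2.4)) = 1/(1 + 0.09072) = 0.9168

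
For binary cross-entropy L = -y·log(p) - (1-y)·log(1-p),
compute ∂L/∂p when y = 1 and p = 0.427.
∂L/∂p = -2.342

∂L/∂p = -y/p + (1-y)/(1-p) = -1/0.427 + 0 = -2.342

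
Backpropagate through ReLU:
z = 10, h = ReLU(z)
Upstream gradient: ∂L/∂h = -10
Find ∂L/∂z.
∂L/∂z = -10

h = ReLU(10) = 10
Since z > 0: ∂h/∂z = 1
∂L/∂z = ∂L/∂h · ∂h/∂z = -10 × 1 = -10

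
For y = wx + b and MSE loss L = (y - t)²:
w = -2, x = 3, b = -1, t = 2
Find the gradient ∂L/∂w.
∂L/∂w = -54

y = wx + b = (-2)(3) + -1 = -7
∂L/∂y = 2(y - t) = 2(-7 - 2) = -18
∂y/∂w = x = 3
∂L/∂w = ∂L/∂y · ∂y/∂w = -18 × 3 = -54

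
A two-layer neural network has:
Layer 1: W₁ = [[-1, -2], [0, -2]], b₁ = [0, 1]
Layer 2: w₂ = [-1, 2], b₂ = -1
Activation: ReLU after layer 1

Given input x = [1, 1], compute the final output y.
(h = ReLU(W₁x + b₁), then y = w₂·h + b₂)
y = -1

Layer 1 pre-activation: z₁ = [-3, -1]
After ReLU: h = [0, 0]
Layer 2 output: y = -1×0 + 2×0 + -1 = -1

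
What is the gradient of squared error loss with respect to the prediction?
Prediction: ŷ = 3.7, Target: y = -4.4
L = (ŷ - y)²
∂L/∂ŷ = 16.2

∂L/∂ŷ = 2(ŷ - y) = 2(3.7 - -4.4) = 2(8.1) = 16.2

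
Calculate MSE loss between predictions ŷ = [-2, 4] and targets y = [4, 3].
MSE = 18.5

MSE = (1/2)((-2-4)² + (4-3)²) = (1/2)(36 + 1) = 18.5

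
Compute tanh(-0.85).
-0.6911

tanh(-0.85) = (e^(-0.85) - e^(0.85))/(e^(-0.85) + e^(0.85)) = -0.6911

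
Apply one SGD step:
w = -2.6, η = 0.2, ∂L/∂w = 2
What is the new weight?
w_new = -3

w_new = w - η·∂L/∂w = -2.6 - 0.2×(2) = -2.6 - (0.4) = -3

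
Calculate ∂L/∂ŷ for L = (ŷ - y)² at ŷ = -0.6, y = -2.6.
∂L/∂ŷ = 4.0

∂L/∂ŷ = 2(ŷ - y) = 2(-0.6 - -2.6) = 2(2.0) = 4.0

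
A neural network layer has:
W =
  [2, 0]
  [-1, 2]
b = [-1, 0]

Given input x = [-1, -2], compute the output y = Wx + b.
y = [-3, -3]

Wx = [2×-1 + 0×-2, -1×-1 + 2×-2]
   = [-2, -3]
y = Wx + b = [-2 + -1, -3 + 0] = [-3, -3]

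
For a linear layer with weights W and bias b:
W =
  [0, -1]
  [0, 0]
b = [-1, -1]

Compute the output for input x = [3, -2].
y = [1, -1]

Wx = [0×3 + -1×-2, 0×3 + 0×-2]
   = [2, 0]
y = Wx + b = [2 + -1, 0 + -1] = [1, -1]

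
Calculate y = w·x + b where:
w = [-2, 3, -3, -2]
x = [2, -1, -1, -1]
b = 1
y = -1

y = (-2)(2) + (3)(-1) + (-3)(-1) + (-2)(-1) + 1 = -1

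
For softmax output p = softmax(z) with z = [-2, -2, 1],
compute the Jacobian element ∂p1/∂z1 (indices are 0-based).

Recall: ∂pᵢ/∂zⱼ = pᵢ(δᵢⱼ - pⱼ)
∂p1/∂z1 = 0.04323

p = softmax(z) = [0.04528, 0.04528, 0.9094]
p1 = 0.04528

∂p1/∂z1 = p1(1 - p1) = 0.04528 × (1 - 0.04528) = 0.04323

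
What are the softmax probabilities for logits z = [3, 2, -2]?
p = [0.7275, 0.2676, 0.0049]

exp(z) = [20.09, 7.389, 0.1353]
Sum = 27.61
p = [0.7275, 0.2676, 0.0049]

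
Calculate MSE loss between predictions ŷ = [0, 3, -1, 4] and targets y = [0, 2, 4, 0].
MSE = 10.5

MSE = (1/4)((0-0)² + (3-2)² + (-1-4)² + (4-0)²) = (1/4)(0 + 1 + 25 + 16) = 10.5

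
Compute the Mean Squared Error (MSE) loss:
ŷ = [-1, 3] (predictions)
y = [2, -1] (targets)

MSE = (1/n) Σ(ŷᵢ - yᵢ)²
MSE = 12.5

MSE = (1/2)((-1-2)² + (3--1)²) = (1/2)(9 + 16) = 12.5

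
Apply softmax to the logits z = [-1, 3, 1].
p = [0.0159, 0.8668, 0.1173]

exp(z) = [0.3679, 20.09, 2.718]
Sum = 23.17
p = [0.0159, 0.8668, 0.1173]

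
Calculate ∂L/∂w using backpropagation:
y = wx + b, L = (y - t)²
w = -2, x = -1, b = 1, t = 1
∂L/∂w = -4

y = wx + b = (-2)(-1) + 1 = 3
∂L/∂y = 2(y - t) = 2(3 - 1) = 4
∂y/∂w = x = -1
∂L/∂w = ∂L/∂y · ∂y/∂w = 4 × -1 = -4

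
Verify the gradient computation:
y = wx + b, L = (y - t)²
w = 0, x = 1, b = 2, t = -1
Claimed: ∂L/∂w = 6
Correct

y = (0)(1) + 2 = 2
∂L/∂y = 2(y - t) = 2(2 - -1) = 6
∂y/∂w = x = 1
∂L/∂w = 6 × 1 = 6

Claimed value: 6
Correct: The correct gradient is 6.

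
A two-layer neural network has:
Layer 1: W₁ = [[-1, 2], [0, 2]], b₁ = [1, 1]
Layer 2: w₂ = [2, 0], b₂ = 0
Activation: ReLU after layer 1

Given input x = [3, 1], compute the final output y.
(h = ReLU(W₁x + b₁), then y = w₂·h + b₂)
y = 0

Layer 1 pre-activation: z₁ = [0, 3]
After ReLU: h = [0, 3]
Layer 2 output: y = 2×0 + 0×3 + 0 = 0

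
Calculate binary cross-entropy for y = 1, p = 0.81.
L = 0.2107

L = -1·log(0.81) - 0·log(0.19) = -log(0.81) = 0.2107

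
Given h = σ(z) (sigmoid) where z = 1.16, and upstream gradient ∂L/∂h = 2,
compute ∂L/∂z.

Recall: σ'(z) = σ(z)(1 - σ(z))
∂L/∂z = 0.3634

σ(1.16) = 0.7613
σ'(1.16) = σ(1.16)(1 - σ(1.16)) = 0.7613 × 0.2387 = 0.1817
∂L/∂z = ∂L/∂h · σ'(z) = 2 × 0.1817 = 0.3634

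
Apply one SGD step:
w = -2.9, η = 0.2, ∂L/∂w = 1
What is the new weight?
w_new = -3.1

w_new = w - η·∂L/∂w = -2.9 - 0.2×(1) = -2.9 - (0.2) = -3.1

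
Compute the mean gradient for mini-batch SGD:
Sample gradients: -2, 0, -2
Average gradient = -1.333

Average = (1/3)(-2 + 0 + -2) = -4/3 = -1.333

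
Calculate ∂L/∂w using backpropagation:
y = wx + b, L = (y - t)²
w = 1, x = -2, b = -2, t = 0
∂L/∂w = 16

y = wx + b = (1)(-2) + -2 = -4
∂L/∂y = 2(y - t) = 2(-4 - 0) = -8
∂y/∂w = x = -2
∂L/∂w = ∂L/∂y · ∂y/∂w = -8 × -2 = 16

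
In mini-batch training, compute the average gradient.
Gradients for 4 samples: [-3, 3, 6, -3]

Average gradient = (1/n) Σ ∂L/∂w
Average gradient = 0.75

Average = (1/4)(-3 + 3 + 6 + -3) = 3/4 = 0.75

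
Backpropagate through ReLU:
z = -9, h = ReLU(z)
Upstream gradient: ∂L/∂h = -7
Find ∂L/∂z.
∂L/∂z = 0

h = ReLU(-9) = 0
Since z < 0: ∂h/∂z = 0
∂L/∂z = ∂L/∂h · ∂h/∂z = -7 × 0 = 0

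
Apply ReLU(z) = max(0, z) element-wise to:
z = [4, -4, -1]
h = [4, 0, 0]

ReLU applied element-wise: max(0,4)=4, max(0,-4)=0, max(0,-1)=0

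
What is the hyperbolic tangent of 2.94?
0.9944

tanh(2.94) = (e^(2.94) - e^(-2.94))/(e^(2.94) + e^(-2.94)) = 0.9944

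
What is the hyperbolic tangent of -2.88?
-0.9937

tanh(-2.88) = (e^(-2.88) - e^(2.88))/(e^(-2.88) + e^(2.88)) = -0.9937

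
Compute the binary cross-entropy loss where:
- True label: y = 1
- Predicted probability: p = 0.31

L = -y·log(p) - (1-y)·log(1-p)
L = 1.171

L = -1·log(0.31) - 0·log(0.69) = -log(0.31) = 1.171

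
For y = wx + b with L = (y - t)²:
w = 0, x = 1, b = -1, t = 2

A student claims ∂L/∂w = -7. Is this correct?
Incorrect

y = (0)(1) + -1 = -1
∂L/∂y = 2(y - t) = 2(-1 - 2) = -6
∂y/∂w = x = 1
∂L/∂w = -6 × 1 = -6

Claimed value: -7
Incorrect: The correct gradient is -6.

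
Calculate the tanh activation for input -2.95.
-0.9945

tanh(-2.95) = (e^(-2.95) - e^(2.95))/(e^(-2.95) + e^(2.95)) = -0.9945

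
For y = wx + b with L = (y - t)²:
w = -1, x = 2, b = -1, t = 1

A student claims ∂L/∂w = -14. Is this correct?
Incorrect

y = (-1)(2) + -1 = -3
∂L/∂y = 2(y - t) = 2(-3 - 1) = -8
∂y/∂w = x = 2
∂L/∂w = -8 × 2 = -16

Claimed value: -14
Incorrect: The correct gradient is -16.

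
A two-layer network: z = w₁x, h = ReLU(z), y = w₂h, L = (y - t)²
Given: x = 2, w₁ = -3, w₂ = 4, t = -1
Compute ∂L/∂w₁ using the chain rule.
∂L/∂w₁ = 0

Forward pass:
z = w₁x = -3×2 = -6
h = ReLU(-6) = 0
y = w₂h = 4×0 = 0

Backward pass:
∂L/∂y = 2(y - t) = 2(0 - -1) = 2
∂y/∂h = w₂ = 4
∂h/∂z = 0 (ReLU derivative)
∂z/∂w₁ = x = 2

∂L/∂w₁ = 2 × 4 × 0 × 2 = 0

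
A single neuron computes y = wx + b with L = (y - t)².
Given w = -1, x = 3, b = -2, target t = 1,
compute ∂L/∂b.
∂L/∂b = -12

y = wx + b = (-1)(3) + -2 = -5
∂L/∂y = 2(y - t) = 2(-5 - 1) = -12
∂y/∂b = 1
∂L/∂b = ∂L/∂y · ∂y/∂b = -12 × 1 = -12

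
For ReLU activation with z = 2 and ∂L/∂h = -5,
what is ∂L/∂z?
∂L/∂z = -5

h = ReLU(2) = 2
Since z > 0: ∂h/∂z = 1
∂L/∂z = ∂L/∂h · ∂h/∂z = -5 × 1 = -5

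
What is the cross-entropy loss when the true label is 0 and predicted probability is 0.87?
L = 2.04

L = -0·log(0.87) - 1·log(0.13) = -log(0.13) = 2.04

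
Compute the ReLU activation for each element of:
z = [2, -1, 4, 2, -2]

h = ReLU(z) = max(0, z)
h = [2, 0, 4, 2, 0]

ReLU applied element-wise: max(0,2)=2, max(0,-1)=0, max(0,4)=4, max(0,2)=2, max(0,-2)=0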